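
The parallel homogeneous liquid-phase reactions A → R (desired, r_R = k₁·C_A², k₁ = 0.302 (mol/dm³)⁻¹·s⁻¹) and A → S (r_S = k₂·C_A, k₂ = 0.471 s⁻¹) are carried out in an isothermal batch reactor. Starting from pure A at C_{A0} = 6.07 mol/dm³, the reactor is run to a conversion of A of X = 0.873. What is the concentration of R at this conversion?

3.45 mol/dm³

C_A = C_{A0}(1−X) = 0.7709 mol/dm³.
Along a PFR/batch, dC_S/dC_A = −r_S/(r_R+r_S) = −k₂/(k₂+k₁·C_A).
Integrating from C_{A0} to C_A: C_S = (0.471/0.302)·ln[(0.471+0.302·6.07)/(0.471+0.302·0.771)] = 1.560·ln(2.304/0.7038) = 1.850 mol/dm³.
Then C_R = (C_{A0}−C_A) − C_S = 5.299 − 1.850 = 3.449 mol/dm³.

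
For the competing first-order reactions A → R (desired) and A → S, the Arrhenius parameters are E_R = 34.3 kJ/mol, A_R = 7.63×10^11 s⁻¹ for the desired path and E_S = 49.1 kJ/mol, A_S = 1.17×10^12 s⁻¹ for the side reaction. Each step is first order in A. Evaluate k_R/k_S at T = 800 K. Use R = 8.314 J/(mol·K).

Since both paths have the same order in A, the concentration cancels and S_{R/S} = k_R/k_S = (A_R/A_S)·exp[(E_S−E_R)/(RT)].
(E_S−E_R)/(RT) = (49.1−34.3)×10³/(8.314×800) = 14800/6651 = 2.225.
k_R/k_S = (7.63×10^11/1.17×10^12)·exp(2.225) = 0.6521 × 9.255 = 6.04.
Since E_R < E_S, lowering the temperature improves selectivity toward R.

6.04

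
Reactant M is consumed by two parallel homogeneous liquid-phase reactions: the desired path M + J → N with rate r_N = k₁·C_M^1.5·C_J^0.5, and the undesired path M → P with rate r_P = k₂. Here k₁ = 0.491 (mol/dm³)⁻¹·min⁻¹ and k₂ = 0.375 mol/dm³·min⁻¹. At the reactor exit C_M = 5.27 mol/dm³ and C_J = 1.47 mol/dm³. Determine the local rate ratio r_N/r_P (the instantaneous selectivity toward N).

S_{N/P} = r_N/r_P = (k₁·C_M^1.5·C_J^0.5)/(k₂) = (k₁/k₂)·C_M^1.5·C_J^0.5.
= (0.491×5.270^1.5×1.470^0.5) / (0.375) = 7.202/0.3750 = 19.2.

19.2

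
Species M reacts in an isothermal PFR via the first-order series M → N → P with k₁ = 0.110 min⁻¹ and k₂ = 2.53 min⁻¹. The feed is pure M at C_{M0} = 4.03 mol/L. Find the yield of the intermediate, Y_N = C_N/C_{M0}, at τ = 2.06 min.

For first-order series with pure M initially, C_N(τ) = k₁C_{M0}/(k₂−k₁)·(e^(−k₁τ) − e^(−k₂τ)).
e^(−k₁τ) = e^(−0.110×2.06) = e^(−0.2266) = 0.7972; e^(−k₂τ) = e^(−5.212) = 0.005452.
C_N = 0.110×4.03/(2.53−0.110) × (0.7972−0.005452) = 0.1832×0.7918 = 0.1450 mol/L.
Y_N = C_N/C_{M0} = 0.1450/4.03 = 0.0360.

0.0360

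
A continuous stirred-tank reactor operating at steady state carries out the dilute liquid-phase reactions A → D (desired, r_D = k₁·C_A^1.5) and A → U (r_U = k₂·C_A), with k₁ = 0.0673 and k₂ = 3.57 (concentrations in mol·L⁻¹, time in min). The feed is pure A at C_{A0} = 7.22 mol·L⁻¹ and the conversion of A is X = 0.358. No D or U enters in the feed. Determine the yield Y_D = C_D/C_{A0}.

0.0140

Exit C_A = C_{A0}(1−X) = 7.22×0.642 = 4.635 mol·L⁻¹.
A CSTR operates uniformly at the exit composition, giving r_D = 0.6716 and r_U = 16.55 (each k·C_A^n at C_A = 4.635).
Fraction of consumed A going to D: r_D/(r_D+r_U) = 0.03900.
C_D = 0.03900·C_{A0}·X = 0.03900×7.22×0.358 = 0.101 mol·L⁻¹; Y_D = C_D/C_{A0} = 0.0140.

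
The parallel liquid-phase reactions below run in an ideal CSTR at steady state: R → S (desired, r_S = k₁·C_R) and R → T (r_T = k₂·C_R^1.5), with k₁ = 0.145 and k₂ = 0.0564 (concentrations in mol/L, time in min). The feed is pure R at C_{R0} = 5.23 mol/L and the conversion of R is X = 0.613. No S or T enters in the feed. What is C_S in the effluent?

Exit C_R = C_{R0}(1−X) = 5.23×0.387 = 2.024 mol/L.
A CSTR operates uniformly at the exit composition, giving r_S = 0.2935 and r_T = 0.1624 (each k·C_R^n at C_R = 2.024).
Fraction of consumed R going to S: r_S/(r_S+r_T) = 0.6438.
C_S = 0.6438·C_{R0}·X = 0.6438×5.23×0.613 = 2.06 mol/L.

2.06 mol/L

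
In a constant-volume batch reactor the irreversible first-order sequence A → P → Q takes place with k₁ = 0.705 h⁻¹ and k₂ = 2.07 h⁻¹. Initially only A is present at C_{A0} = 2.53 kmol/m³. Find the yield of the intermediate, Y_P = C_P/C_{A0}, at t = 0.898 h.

The intermediate concentration in a first-order A→B→C sequence is C_P = k₁C_{A0}(e^(−k₁t) − e^(−k₂t))/(k₂−k₁).
e^(−k₁t) = e^(−0.705×0.898) = e^(−0.6331) = 0.5309; e^(−k₂t) = e^(−1.859) = 0.1559.
C_P = 0.705×2.53/(2.07−0.705) × (0.5309−0.1559) = 1.307×0.3751 = 0.4901 kmol/m³.
Y_P = C_P/C_{A0} = 0.4901/2.53 = 0.194.

0.194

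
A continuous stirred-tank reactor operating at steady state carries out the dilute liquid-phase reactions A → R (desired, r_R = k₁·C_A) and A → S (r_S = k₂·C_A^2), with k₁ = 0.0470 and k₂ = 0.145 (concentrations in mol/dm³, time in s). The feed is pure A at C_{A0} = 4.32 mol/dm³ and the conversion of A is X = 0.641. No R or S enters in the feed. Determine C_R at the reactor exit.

0.479 mol/dm³

Exit C_A = C_{A0}(1−X) = 4.32×0.359 = 1.551 mol/dm³.
A CSTR operates uniformly at the exit composition, giving r_R = 0.07289 and r_S = 0.3488 (each k·C_A^n at C_A = 1.551).
Fraction of consumed A going to R: r_R/(r_R+r_S) = 0.1729.
C_R = 0.1729·C_{A0}·X = 0.1729×4.32×0.641 = 0.479 mol/dm³.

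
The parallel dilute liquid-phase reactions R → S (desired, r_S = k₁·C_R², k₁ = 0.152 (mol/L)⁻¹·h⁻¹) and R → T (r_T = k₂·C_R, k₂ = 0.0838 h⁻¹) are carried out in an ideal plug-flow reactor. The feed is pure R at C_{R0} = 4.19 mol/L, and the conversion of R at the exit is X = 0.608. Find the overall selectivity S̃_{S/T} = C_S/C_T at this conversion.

C_R = C_{R0}(1−X) = 1.642 mol/L.
Along a PFR/batch, dC_T/dC_R = −r_T/(r_S+r_T) = −k₂/(k₂+k₁·C_R).
Integrating from C_{R0} to C_R: C_T = (0.0838/0.152)·ln[(0.0838+0.152·4.19)/(0.0838+0.152·1.64)] = 0.5513·ln(0.7207/0.3335) = 0.4249 mol/L.
Then C_S = (C_{R0}−C_R) − C_T = 2.548 − 0.4249 = 2.123 mol/L.
S̃_{S/T} = C_S/C_T = 2.123/0.4249 = 5.00.

5.00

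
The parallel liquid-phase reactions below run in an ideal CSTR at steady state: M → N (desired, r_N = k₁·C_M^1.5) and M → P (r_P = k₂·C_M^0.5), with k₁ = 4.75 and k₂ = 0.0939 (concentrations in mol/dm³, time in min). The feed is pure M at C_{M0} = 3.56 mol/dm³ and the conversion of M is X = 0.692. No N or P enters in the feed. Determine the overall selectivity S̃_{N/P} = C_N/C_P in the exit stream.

55.5

Exit C_M = C_{M0}(1−X) = 3.56×0.308 = 1.096 mol/dm³.
Rates in a CSTR are evaluated at the outlet concentration: r_N = 4.75×1.096^1.5 = 5.454, r_P = 0.0939×1.096^0.5 = 0.09833.
Overall selectivity = C_N/C_P = r_Nτ/(r_Pτ) = r_N/r_P = 55.5.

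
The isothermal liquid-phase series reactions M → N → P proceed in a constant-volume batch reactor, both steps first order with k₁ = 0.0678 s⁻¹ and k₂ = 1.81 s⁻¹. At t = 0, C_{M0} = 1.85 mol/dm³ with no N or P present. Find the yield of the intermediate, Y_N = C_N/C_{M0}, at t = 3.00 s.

0.0316

The intermediate concentration in a first-order A→B→C sequence is C_N = k₁C_{M0}(e^(−k₁t) − e^(−k₂t))/(k₂−k₁).
e^(−k₁t) = e^(−0.0678×3.00) = e^(−0.2034) = 0.8160; e^(−k₂t) = e^(−5.430) = 0.004383.
C_N = 0.0678×1.85/(1.81−0.0678) × (0.8160−0.004383) = 0.07200×0.8116 = 0.05843 mol/dm³.
Y_N = C_N/C_{M0} = 0.05843/1.85 = 0.0316.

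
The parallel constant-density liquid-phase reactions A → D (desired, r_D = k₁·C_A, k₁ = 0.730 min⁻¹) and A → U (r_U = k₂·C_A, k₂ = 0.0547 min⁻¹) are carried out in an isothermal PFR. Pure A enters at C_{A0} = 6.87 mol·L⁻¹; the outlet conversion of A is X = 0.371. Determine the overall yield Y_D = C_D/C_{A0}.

C_A = C_{A0}(1−X) = 4.321 mol·L⁻¹.
Both paths are first order in A, so the instantaneous fraction to D is constant: dC_D/d(−C_A) = k₁/(k₁+k₂) = 0.9303.
C_D = 0.9303·(C_{A0}−C_A) = 0.9303×2.549 = 2.37 mol·L⁻¹.
Y_D = C_D/C_{A0} = 2.371/6.87 = 0.345.

0.345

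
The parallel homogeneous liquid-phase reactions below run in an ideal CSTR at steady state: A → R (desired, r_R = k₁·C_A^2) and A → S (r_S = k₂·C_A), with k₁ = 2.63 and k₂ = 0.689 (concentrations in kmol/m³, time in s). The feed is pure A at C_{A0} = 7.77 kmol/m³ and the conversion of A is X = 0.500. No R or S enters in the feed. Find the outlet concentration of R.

3.64 kmol/m³

Exit C_A = C_{A0}(1−X) = 7.77×0.500 = 3.885 kmol/m³.
In a CSTR the entire volume is at exit conditions, so r_R = 2.63×3.885^2 = 39.70 and r_S = 0.689×3.885 = 2.677.
Fraction of consumed A going to R: r_R/(r_R+r_S) = 0.9368.
C_R = 0.9368·C_{A0}·X = 0.9368×7.77×0.500 = 3.64 kmol/m³.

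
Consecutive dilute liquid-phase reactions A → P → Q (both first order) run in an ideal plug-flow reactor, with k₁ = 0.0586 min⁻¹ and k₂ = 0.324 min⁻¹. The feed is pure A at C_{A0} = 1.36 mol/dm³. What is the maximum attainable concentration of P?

Evaluating C_P at τ_opt = ln(k₂/k₁)/(k₂−k₁) gives C_{P,max}/C_{A0} = (k₁/k₂)^[k₂/(k₂−k₁)].
= (0.0586/0.324)^(0.324/(0.324−0.0586)) = (0.1809)^(1.221) = 0.1240.
C_{P,max} = 0.1240×1.36 = 0.169 mol/dm³.

0.169 mol/dm³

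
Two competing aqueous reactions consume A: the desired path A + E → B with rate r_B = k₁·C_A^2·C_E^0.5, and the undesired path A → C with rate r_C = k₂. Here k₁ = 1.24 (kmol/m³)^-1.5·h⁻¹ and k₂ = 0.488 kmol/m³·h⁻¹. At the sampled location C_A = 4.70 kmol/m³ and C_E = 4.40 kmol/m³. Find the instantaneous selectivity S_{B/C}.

118

S_{B/C} = r_B/r_C = (k₁·C_A^2·C_E^0.5)/(k₂) = (k₁/k₂)·C_A^2·C_E^0.5.
= (1.24×4.700^2×4.400^0.5) / (0.488) = 57.46/0.4880 = 118.
Since the desired path is higher order in A, keeping C_A high (PFR or concentrated feed) favours B.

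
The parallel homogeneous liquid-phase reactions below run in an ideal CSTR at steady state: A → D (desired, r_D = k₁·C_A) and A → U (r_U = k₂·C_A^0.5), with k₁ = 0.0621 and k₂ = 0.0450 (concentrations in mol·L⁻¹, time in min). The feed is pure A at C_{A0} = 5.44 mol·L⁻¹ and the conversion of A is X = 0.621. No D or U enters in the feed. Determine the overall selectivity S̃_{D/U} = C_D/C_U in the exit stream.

Exit C_A = C_{A0}(1−X) = 5.44×0.379 = 2.062 mol·L⁻¹.
A CSTR operates uniformly at the exit composition, giving r_D = 0.1280 and r_U = 0.06461 (each k·C_A^n at C_A = 2.062).
Overall selectivity = C_D/C_U = r_Dτ/(r_Uτ) = r_D/r_U = 1.98.

1.98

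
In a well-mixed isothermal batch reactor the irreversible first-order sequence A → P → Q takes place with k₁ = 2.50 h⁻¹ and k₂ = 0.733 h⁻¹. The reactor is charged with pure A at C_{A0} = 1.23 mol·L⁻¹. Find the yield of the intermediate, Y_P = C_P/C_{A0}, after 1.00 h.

Solving the coupled first-order balances gives C_P(t) = [k₁/(k₂−k₁)]·C_{A0}·(e^(−k₁t) − e^(−k₂t)).
e^(−k₁t) = e^(−2.50×1.00) = e^(−2.500) = 0.08208; e^(−k₂t) = e^(−0.7330) = 0.4805.
C_P = 2.50×1.23/(0.733−2.50) × (0.08208−0.4805) = (-1.740)×(-0.3984) = 0.6933 mol·L⁻¹.
Y_P = C_P/C_{A0} = 0.6933/1.23 = 0.564.

0.564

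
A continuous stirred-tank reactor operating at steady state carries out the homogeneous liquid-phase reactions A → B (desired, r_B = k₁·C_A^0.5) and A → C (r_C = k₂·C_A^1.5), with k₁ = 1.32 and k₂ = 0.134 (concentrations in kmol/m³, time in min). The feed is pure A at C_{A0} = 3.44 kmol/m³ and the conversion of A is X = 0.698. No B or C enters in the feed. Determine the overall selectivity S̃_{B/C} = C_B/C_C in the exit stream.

Exit C_A = C_{A0}(1−X) = 3.44×0.302 = 1.039 kmol/m³.
A CSTR operates uniformly at the exit composition, giving r_B = 1.345 and r_C = 0.1419 (each k·C_A^n at C_A = 1.039).
Overall selectivity = C_B/C_C = r_Bτ/(r_Cτ) = r_B/r_C = 9.48.

9.48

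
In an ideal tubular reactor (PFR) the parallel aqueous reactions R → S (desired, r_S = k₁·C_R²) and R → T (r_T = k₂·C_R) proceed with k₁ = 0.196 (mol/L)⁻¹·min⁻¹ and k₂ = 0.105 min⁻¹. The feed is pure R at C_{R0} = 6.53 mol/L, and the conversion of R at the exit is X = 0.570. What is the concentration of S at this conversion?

3.32 mol/L

C_R = C_{R0}(1−X) = 2.808 mol/L.
Along a PFR/batch, dC_T/dC_R = −r_T/(r_S+r_T) = −k₂/(k₂+k₁·C_R).
Integrating from C_{R0} to C_R: C_T = (0.105/0.196)·ln[(0.105+0.196·6.53)/(0.105+0.196·2.81)] = 0.5357·ln(1.385/0.6553) = 0.4008 mol/L.
Then C_S = (C_{R0}−C_R) − C_T = 3.722 − 0.4008 = 3.321 mol/L.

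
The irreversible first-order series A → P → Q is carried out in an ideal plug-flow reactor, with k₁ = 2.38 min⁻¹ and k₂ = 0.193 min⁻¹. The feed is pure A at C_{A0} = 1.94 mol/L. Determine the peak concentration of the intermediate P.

For a first-order series the maximum intermediate yield is C_{P,max}/C_{A0} = (k₁/k₂)^[k₂/(k₂−k₁)].
= (2.38/0.193)^(0.193/(0.193−2.38)) = (12.33)^(-0.08825) = 0.8012.
C_{P,max} = 0.8012×1.94 = 1.55 mol/L.

1.55 mol/L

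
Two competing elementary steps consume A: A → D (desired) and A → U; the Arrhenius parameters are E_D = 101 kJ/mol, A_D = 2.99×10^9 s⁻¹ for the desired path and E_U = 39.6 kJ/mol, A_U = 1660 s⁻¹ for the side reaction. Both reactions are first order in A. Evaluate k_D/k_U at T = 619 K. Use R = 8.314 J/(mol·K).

11.9

With equal orders, S_{D/U} = k_D/k_U = (A_D/A_U)·exp[(E_U−E_D)/(RT)].
(E_U−E_D)/(RT) = (39.6−101)×10³/(8.314×619) = -61400/5146 = -11.93.
k_D/k_U = (2.99×10^9/1660)·exp(-11.93) = 1.801×10^6 × 6.585×10^-6 = 11.9.
Since E_D > E_U, raising the temperature improves selectivity toward D.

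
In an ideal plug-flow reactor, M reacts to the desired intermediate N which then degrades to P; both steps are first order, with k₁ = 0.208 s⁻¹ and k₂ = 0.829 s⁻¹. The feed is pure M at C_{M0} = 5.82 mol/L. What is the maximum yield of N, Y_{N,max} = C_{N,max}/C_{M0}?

0.158

At the optimum, C_{N,max}/C_{M0} = (k₁/k₂)^[k₂/(k₂−k₁)].
= (0.208/0.829)^(0.829/(0.829−0.208)) = (0.2509)^(1.335) = 0.1579.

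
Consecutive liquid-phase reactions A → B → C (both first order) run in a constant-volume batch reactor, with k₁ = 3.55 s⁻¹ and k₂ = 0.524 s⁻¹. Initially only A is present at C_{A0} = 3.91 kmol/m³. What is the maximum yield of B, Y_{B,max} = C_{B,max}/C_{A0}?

For a first-order series the maximum intermediate yield is C_{B,max}/C_{A0} = (k₁/k₂)^[k₂/(k₂−k₁)].
= (3.55/0.524)^(0.524/(0.524−3.55)) = (6.775)^(-0.1732) = 0.7180.

0.718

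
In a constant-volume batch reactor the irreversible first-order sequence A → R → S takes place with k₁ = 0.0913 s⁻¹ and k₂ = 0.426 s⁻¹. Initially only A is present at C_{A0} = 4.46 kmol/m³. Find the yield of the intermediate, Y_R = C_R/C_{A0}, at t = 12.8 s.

0.0836

Solving the coupled first-order balances gives C_R(t) = [k₁/(k₂−k₁)]·C_{A0}·(e^(−k₁t) − e^(−k₂t)).
e^(−k₁t) = e^(−0.0913×12.8) = e^(−1.169) = 0.3108; e^(−k₂t) = e^(−5.453) = 0.004284.
C_R = 0.0913×4.46/(0.426−0.0913) × (0.3108−0.004284) = 1.217×0.3065 = 0.3729 kmol/m³.
Y_R = C_R/C_{A0} = 0.3729/4.46 = 0.0836.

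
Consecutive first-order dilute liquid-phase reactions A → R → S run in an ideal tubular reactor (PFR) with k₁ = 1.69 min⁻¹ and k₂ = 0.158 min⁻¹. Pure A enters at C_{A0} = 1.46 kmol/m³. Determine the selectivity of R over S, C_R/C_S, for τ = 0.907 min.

For first-order series with pure A initially, C_R(τ) = k₁C_{A0}/(k₂−k₁)·(e^(−k₁τ) − e^(−k₂τ)).
e^(−k₁τ) = e^(−1.69×0.907) = e^(−1.533) = 0.2159; e^(−k₂τ) = e^(−0.1433) = 0.8665.
C_R = 1.69×1.46/(0.158−1.69) × (0.2159−0.8665) = (-1.611)×(-0.6506) = 1.048 kmol/m³.
C_A = C_{A0}e^(−k₁τ) = 0.3152 kmol/m³, so C_S = C_{A0}−C_A−C_R = 0.09697 kmol/m³; C_R/C_S = 10.8.

10.8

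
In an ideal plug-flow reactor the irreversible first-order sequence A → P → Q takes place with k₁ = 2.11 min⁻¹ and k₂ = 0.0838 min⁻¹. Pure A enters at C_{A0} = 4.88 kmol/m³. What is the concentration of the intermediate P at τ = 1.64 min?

4.27 kmol/m³

Solving the coupled first-order balances gives C_P(τ) = [k₁/(k₂−k₁)]·C_{A0}·(e^(−k₁τ) − e^(−k₂τ)).
e^(−k₁τ) = e^(−2.11×1.64) = e^(−3.460) = 0.03142; e^(−k₂τ) = e^(−0.1374) = 0.8716.
C_P = 2.11×4.88/(0.0838−2.11) × (0.03142−0.8716) = (-5.082)×(-0.8402) = 4.270 kmol/m³.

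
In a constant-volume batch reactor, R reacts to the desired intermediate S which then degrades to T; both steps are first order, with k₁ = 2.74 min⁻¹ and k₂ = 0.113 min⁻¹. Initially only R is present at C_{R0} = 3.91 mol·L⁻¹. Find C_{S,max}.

3.41 mol·L⁻¹

Evaluating C_S at t_opt = ln(k₂/k₁)/(k₂−k₁) gives C_{S,max}/C_{R0} = (k₁/k₂)^[k₂/(k₂−k₁)].
= (2.74/0.113)^(0.113/(0.113−2.74)) = (24.25)^(-0.04301) = 0.8718.
C_{S,max} = 0.8718×3.91 = 3.41 mol·L⁻¹.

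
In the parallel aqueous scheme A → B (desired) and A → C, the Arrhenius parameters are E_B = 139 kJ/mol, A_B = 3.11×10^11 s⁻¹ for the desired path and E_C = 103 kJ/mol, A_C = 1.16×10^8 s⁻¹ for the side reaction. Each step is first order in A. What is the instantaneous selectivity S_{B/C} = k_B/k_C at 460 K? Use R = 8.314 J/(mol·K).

0.219

Since both paths have the same order in A, the concentration cancels and S_{B/C} = k_B/k_C = (A_B/A_C)·exp[(E_C−E_B)/(RT)].
(E_C−E_B)/(RT) = (103−139)×10³/(8.314×460) = -36000/3824 = -9.413.
k_B/k_C = (3.11×10^11/1.16×10^8)·exp(-9.413) = 2681 × 8.164×10^-5 = 0.219.
Since E_B > E_C, raising the temperature improves selectivity toward B.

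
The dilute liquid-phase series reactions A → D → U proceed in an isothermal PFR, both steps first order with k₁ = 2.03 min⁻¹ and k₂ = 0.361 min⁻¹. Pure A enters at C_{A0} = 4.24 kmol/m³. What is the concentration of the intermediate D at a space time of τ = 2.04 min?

2.39 kmol/m³

The intermediate concentration in a first-order A→B→C sequence is C_D = k₁C_{A0}(e^(−k₁τ) − e^(−k₂τ))/(k₂−k₁).
e^(−k₁τ) = e^(−2.03×2.04) = e^(−4.141) = 0.01590; e^(−k₂τ) = e^(−0.7364) = 0.4788.
C_D = 2.03×4.24/(0.361−2.03) × (0.01590−0.4788) = (-5.157)×(-0.4629) = 2.387 kmol/m³.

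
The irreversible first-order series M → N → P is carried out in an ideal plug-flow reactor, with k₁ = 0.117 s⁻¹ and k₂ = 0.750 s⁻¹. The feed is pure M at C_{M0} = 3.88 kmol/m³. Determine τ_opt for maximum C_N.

2.94 s

The intermediate peaks when r₁ = r₂, i.e. k₁e^(−k₁τ) = k₂e^(−k₂τ), giving τ_opt = ln(k₂/k₁)/(k₂−k₁).
= ln(0.750/0.117)/(0.750−0.117) = ln(6.410)/0.6330 = 1.858/0.6330 = 2.94 s.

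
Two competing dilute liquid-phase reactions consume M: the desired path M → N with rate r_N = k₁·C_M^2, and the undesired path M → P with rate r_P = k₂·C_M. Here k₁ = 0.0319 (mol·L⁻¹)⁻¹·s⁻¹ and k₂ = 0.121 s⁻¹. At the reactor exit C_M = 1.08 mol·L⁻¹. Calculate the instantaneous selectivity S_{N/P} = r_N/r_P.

S_{N/P} = r_N/r_P = (k₁·C_M^2)/(k₂·C_M) = (k₁/k₂)·C_M.
= (0.0319×1.080^2) / (0.121×1.080) = 0.03721/0.1307 = 0.285.
Since the desired path is higher order in M, keeping C_M high (PFR or concentrated feed) favours N.

0.285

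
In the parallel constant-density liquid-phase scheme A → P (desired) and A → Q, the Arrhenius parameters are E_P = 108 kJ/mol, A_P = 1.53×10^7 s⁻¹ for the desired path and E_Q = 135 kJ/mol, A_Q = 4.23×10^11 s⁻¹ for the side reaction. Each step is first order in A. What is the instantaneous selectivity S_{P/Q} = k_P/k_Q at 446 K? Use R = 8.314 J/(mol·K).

With equal orders, S_{P/Q} = k_P/k_Q = (A_P/A_Q)·exp[(E_Q−E_P)/(RT)].
(E_Q−E_P)/(RT) = (135−108)×10³/(8.314×446) = 27000/3708 = 7.281.
k_P/k_Q = (1.53×10^7/4.23×10^11)·exp(7.281) = 3.617×10^-5 × 1453 = 0.0526.

0.0526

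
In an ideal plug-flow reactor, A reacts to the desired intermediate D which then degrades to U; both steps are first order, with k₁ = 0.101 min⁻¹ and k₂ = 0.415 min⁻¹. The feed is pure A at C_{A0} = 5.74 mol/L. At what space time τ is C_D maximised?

4.50 min

The intermediate peaks when r₁ = r₂, i.e. k₁e^(−k₁τ) = k₂e^(−k₂τ), giving τ_opt = ln(k₂/k₁)/(k₂−k₁).
= ln(0.415/0.101)/(0.415−0.101) = ln(4.109)/0.3140 = 1.413/0.3140 = 4.50 min.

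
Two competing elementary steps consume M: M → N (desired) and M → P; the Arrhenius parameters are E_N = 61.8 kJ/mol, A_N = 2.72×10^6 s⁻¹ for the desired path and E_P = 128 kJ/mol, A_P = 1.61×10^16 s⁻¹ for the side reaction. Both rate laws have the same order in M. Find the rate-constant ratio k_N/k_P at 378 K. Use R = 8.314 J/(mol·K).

0.238

With equal orders, S_{N/P} = k_N/k_P = (A_N/A_P)·exp[(E_P−E_N)/(RT)].
(E_P−E_N)/(RT) = (128−61.8)×10³/(8.314×378) = 66200/3143 = 21.06.
k_N/k_P = (2.72×10^6/1.61×10^16)·exp(21.06) = 1.689×10^-10 × 1.407×10^9 = 0.238.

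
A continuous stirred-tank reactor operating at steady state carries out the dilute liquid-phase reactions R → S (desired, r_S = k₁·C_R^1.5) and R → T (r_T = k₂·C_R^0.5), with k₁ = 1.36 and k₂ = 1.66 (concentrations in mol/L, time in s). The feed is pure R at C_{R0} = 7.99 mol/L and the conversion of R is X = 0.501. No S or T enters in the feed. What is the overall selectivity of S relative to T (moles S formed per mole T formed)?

3.27

Exit C_R = C_{R0}(1−X) = 7.99×0.499 = 3.987 mol/L.
In a CSTR the entire volume is at exit conditions, so r_S = 1.36×3.987^1.5 = 10.83 and r_T = 1.66×3.987^0.5 = 3.315.
Overall selectivity = C_S/C_T = r_Sτ/(r_Tτ) = r_S/r_T = 3.27.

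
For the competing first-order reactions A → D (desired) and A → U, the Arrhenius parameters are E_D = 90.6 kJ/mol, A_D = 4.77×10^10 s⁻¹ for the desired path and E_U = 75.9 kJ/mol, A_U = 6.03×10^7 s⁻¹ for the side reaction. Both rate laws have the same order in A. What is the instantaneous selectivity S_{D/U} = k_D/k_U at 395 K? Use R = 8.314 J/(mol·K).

With equal orders, S_{D/U} = k_D/k_U = (A_D/A_U)·exp[(E_U−E_D)/(RT)].
(E_U−E_D)/(RT) = (75.9−90.6)×10³/(8.314×395) = -14700/3284 = -4.476.
k_D/k_U = (4.77×10^10/6.03×10^7)·exp(-4.476) = 791.0 × 0.01138 = 9.00.

9.00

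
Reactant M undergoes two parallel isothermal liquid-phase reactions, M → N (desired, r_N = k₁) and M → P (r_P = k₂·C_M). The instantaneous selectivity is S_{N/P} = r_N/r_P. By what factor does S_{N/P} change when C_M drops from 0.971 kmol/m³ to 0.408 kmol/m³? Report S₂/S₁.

S_{N/P} = (k₁/k₂)·C_M⁻¹, so S₂/S₁ = (C_{M,2}/C_{M,1})⁻¹.
= 0.971/0.408 = 2.38.

2.38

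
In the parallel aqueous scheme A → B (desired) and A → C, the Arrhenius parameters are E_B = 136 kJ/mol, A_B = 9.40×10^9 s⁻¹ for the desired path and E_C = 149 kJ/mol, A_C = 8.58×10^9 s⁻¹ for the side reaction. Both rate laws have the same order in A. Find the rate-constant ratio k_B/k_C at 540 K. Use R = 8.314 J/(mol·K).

With equal orders, S_{B/C} = k_B/k_C = (A_B/A_C)·exp[(E_C−E_B)/(RT)].
(E_C−E_B)/(RT) = (149−136)×10³/(8.314×540) = 13000/4490 = 2.896.
k_B/k_C = (9.40×10^9/8.58×10^9)·exp(2.896) = 1.096 × 18.09 = 19.8.
Since E_B < E_C, lowering the temperature improves selectivity toward B.

19.8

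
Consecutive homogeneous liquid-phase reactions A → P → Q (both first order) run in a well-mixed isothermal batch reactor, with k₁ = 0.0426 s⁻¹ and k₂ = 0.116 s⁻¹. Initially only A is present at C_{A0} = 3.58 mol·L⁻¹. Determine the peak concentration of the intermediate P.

0.735 mol·L⁻¹

At the optimum, C_{P,max}/C_{A0} = (k₁/k₂)^[k₂/(k₂−k₁)].
= (0.0426/0.116)^(0.116/(0.116−0.0426)) = (0.3672)^(1.580) = 0.2053.
C_{P,max} = 0.2053×3.58 = 0.735 mol·L⁻¹.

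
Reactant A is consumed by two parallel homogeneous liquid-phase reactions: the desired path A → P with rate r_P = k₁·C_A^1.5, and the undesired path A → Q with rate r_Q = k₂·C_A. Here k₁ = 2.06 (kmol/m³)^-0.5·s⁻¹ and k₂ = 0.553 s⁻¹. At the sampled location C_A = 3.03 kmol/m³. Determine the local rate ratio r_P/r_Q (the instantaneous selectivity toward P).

S_{P/Q} = r_P/r_Q = (k₁·C_A^1.5)/(k₂·C_A) = (k₁/k₂)·C_A^0.5.
= (2.06×3.030^1.5) / (0.553×3.030) = 10.87/1.676 = 6.48.

6.48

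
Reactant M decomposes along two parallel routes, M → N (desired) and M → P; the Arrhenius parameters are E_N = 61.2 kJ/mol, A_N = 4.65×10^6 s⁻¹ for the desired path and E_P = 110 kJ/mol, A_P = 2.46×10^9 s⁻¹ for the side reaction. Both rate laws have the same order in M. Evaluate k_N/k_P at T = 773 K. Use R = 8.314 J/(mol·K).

Since both paths have the same order in M, the concentration cancels and S_{N/P} = k_N/k_P = (A_N/A_P)·exp[(E_P−E_N)/(RT)].
(E_P−E_N)/(RT) = (110−61.2)×10³/(8.314×773) = 48800/6427 = 7.593.
k_N/k_P = (4.65×10^6/2.46×10^9)·exp(7.593) = 0.001890 × 1985 = 3.75.

3.75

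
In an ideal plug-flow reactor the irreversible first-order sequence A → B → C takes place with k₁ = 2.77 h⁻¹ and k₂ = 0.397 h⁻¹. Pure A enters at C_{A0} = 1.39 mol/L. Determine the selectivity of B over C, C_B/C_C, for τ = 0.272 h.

16.1

For first-order series with pure A initially, C_B(τ) = k₁C_{A0}/(k₂−k₁)·(e^(−k₁τ) − e^(−k₂τ)).
e^(−k₁τ) = e^(−2.77×0.272) = e^(−0.7534) = 0.4707; e^(−k₂τ) = e^(−0.1080) = 0.8976.
C_B = 2.77×1.39/(0.397−2.77) × (0.4707−0.8976) = (-1.623)×(-0.4269) = 0.6927 mol/L.
C_A = C_{A0}e^(−k₁τ) = 0.6543 mol/L, so C_C = C_{A0}−C_A−C_B = 0.04300 mol/L; C_B/C_C = 16.1.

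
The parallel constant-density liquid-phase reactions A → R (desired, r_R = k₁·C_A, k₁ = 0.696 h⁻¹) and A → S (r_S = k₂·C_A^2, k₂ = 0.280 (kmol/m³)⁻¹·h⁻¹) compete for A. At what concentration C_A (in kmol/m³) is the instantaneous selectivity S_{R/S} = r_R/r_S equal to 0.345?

S_{R/S} = (k₁/k₂)·C_A⁻¹ ⇒ C_A = (S·k₂/k₁)^(-1).
= (0.345×0.280/0.696)^(-1) = (0.1388)^(-1) = 7.20 kmol/m³.

7.20 kmol/m³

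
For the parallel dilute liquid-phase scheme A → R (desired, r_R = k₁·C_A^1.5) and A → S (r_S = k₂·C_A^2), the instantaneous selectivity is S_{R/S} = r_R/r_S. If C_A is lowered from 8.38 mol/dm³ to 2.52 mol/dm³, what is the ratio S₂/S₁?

S_{R/S} = (k₁/k₂)·C_A^-0.5, so S₂/S₁ = (C_{A,2}/C_{A,1})^-0.5.
= (2.52/8.38)^(-0.5) = (0.3007)^(-0.5) = 1.82.

1.82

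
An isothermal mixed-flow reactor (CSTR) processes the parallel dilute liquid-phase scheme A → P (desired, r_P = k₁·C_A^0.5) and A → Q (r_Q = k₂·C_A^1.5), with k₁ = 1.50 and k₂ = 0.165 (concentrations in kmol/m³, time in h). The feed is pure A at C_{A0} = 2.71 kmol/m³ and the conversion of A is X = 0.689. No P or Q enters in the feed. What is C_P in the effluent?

1.71 kmol/m³

Exit C_A = C_{A0}(1−X) = 2.71×0.311 = 0.8428 kmol/m³.
In a CSTR the entire volume is at exit conditions, so r_P = 1.50×0.8428^0.5 = 1.377 and r_Q = 0.165×0.8428^1.5 = 0.1277.
Fraction of consumed A going to P: r_P/(r_P+r_Q) = 0.9152.
C_P = 0.9152·C_{A0}·X = 0.9152×2.71×0.689 = 1.71 kmol/m³.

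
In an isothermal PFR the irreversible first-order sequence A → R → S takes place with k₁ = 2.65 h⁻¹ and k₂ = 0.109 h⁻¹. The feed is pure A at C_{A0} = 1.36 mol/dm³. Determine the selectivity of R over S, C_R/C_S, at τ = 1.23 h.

9.73

The intermediate concentration in a first-order A→B→C sequence is C_R = k₁C_{A0}(e^(−k₁τ) − e^(−k₂τ))/(k₂−k₁).
e^(−k₁τ) = e^(−2.65×1.23) = e^(−3.260) = 0.03841; e^(−k₂τ) = e^(−0.1341) = 0.8745.
C_R = 2.65×1.36/(0.109−2.65) × (0.03841−0.8745) = (-1.418)×(-0.8361) = 1.186 mol/dm³.
C_A = C_{A0}e^(−k₁τ) = 0.05223 mol/dm³, so C_S = C_{A0}−C_A−C_R = 0.1219 mol/dm³; C_R/C_S = 9.73.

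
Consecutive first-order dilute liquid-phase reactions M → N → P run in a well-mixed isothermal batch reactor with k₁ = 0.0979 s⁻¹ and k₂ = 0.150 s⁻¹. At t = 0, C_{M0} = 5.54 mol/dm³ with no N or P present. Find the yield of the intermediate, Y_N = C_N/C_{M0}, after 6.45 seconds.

0.285

The intermediate concentration in a first-order A→B→C sequence is C_N = k₁C_{M0}(e^(−k₁t) − e^(−k₂t))/(k₂−k₁).
e^(−k₁t) = e^(−0.0979×6.45) = e^(−0.6315) = 0.5318; e^(−k₂t) = e^(−0.9675) = 0.3800.
C_N = 0.0979×5.54/(0.150−0.0979) × (0.5318−0.3800) = 10.41×0.1518 = 1.580 mol/dm³.
Y_N = C_N/C_{M0} = 1.580/5.54 = 0.285.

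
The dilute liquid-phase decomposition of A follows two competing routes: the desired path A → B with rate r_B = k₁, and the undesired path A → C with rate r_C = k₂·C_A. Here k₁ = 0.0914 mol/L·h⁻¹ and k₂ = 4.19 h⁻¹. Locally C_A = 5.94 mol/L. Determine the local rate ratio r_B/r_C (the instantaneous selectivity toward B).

S_{B/C} = r_B/r_C = (k₁)/(k₂·C_A) = (k₁/k₂)·C_A⁻¹.
= (0.0914) / (4.19×5.940) = 0.09140/24.89 = 0.00367.
The undesired path is higher order in A, so low C_A (CSTR or dilute feed) favours B.

0.00367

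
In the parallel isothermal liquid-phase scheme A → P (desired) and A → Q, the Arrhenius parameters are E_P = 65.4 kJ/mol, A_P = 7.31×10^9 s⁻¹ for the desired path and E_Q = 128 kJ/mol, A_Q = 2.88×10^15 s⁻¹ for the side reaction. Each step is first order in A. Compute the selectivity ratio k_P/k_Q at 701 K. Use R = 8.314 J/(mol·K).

With equal orders, S_{P/Q} = k_P/k_Q = (A_P/A_Q)·exp[(E_Q−E_P)/(RT)].
(E_Q−E_P)/(RT) = (128−65.4)×10³/(8.314×701) = 62600/5828 = 10.74.
k_P/k_Q = (7.31×10^9/2.88×10^15)·exp(10.74) = 2.538×10^-6 × 46214 = 0.117.

0.117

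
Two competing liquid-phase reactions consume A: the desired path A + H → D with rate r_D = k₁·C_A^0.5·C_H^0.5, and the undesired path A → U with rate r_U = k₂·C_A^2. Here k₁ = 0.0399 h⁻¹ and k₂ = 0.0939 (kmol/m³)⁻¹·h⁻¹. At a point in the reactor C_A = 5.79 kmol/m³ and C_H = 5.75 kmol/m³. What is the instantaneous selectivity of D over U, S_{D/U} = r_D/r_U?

0.0731

S_{D/U} = r_D/r_U = (k₁·C_A^0.5·C_H^0.5)/(k₂·C_A^2) = (k₁/k₂)·C_A^-1.5·C_H^0.5.
= (0.0399×5.790^0.5×5.750^0.5) / (0.0939×5.790^2) = 0.2302/3.148 = 0.0731.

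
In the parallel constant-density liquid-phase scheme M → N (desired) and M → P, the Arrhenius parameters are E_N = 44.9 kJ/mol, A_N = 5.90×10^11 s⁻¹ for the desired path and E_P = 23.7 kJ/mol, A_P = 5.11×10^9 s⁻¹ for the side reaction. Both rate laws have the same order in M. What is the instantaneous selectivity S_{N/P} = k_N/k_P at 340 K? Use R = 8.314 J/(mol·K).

0.0639

k_N/k_P = (A_N/A_P)·exp[−(E_N−E_P)/(RT)] = (A_N/A_P)·exp[(E_P−E_N)/(RT)].
(E_P−E_N)/(RT) = (23.7−44.9)×10³/(8.314×340) = -21200/2827 = -7.500.
k_N/k_P = (5.90×10^11/5.11×10^9)·exp(-7.500) = 115.5 × 5.532×10^-4 = 0.0639.
Since E_N > E_P, raising the temperature improves selectivity toward N.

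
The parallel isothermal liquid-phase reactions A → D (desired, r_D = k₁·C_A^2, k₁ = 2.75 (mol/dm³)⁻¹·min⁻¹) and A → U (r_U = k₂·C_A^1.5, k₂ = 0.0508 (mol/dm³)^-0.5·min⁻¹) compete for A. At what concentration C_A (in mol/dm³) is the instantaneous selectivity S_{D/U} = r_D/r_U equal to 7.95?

0.0216 mol/dm³

S_{D/U} = (k₁/k₂)·C_A^0.5 ⇒ C_A = (S·k₂/k₁)^(2).
= (7.95×0.0508/2.75)^(2) = (0.1469)^(2) = 0.0216 mol/dm³.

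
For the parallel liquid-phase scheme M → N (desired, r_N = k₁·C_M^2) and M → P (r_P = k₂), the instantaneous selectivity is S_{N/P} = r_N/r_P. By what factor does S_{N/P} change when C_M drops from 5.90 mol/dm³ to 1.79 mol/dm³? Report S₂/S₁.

S_{N/P} = (k₁/k₂)·C_M^2, so S₂/S₁ = (C_{M,2}/C_{M,1})^2.
= (1.79/5.90)^2 = (0.3034)^2 = 0.0920.
Selectivity toward N falls as C_M falls — high-concentration operation is favoured.

0.0920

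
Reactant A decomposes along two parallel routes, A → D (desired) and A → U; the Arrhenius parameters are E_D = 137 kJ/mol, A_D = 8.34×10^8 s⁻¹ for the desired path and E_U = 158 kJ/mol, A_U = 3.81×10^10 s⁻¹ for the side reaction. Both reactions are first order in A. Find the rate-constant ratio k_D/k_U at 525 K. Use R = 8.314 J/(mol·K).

2.69

Since both paths have the same order in A, the concentration cancels and S_{D/U} = k_D/k_U = (A_D/A_U)·exp[(E_U−E_D)/(RT)].
(E_U−E_D)/(RT) = (158−137)×10³/(8.314×525) = 21000/4365 = 4.811.
k_D/k_U = (8.34×10^8/3.81×10^10)·exp(4.811) = 0.02189 × 122.9 = 2.69.
Since E_D < E_U, lowering the temperature improves selectivity toward D.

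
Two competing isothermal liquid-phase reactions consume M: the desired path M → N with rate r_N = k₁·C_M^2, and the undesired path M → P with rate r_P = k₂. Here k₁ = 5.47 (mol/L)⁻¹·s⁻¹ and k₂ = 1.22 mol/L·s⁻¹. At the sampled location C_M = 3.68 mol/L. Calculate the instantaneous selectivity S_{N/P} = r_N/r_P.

60.7

S_{N/P} = r_N/r_P = (k₁·C_M^2)/(k₂) = (k₁/k₂)·C_M^2.
= (5.47×3.680^2) / (1.22) = 74.08/1.220 = 60.7.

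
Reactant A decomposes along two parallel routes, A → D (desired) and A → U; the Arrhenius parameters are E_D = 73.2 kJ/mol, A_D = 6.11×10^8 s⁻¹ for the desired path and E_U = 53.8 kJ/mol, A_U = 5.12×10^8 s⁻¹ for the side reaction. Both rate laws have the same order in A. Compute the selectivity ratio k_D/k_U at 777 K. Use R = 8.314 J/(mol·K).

Since both paths have the same order in A, the concentration cancels and S_{D/U} = k_D/k_U = (A_D/A_U)·exp[(E_U−E_D)/(RT)].
(E_U−E_D)/(RT) = (53.8−73.2)×10³/(8.314×777) = -19400/6460 = -3.003.
k_D/k_U = (6.11×10^8/5.12×10^8)·exp(-3.003) = 1.193 × 0.04963 = 0.0592.

0.0592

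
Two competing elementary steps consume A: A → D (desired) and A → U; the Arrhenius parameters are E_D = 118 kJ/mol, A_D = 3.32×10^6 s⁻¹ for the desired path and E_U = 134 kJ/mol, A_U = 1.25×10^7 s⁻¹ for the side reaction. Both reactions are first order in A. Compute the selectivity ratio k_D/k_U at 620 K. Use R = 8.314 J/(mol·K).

5.92

With equal orders, S_{D/U} = k_D/k_U = (A_D/A_U)·exp[(E_U−E_D)/(RT)].
(E_U−E_D)/(RT) = (134−118)×10³/(8.314×620) = 16000/5155 = 3.104.
k_D/k_U = (3.32×10^6/1.25×10^7)·exp(3.104) = 0.2656 × 22.29 = 5.92.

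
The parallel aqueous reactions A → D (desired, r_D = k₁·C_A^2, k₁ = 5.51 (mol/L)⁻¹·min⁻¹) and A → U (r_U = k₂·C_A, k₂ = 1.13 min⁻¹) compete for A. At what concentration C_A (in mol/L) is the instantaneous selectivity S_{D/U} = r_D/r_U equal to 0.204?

0.0418 mol/L

S_{D/U} = (k₁/k₂)·C_A ⇒ C_A = S·k₂/k₁.
= 0.204×1.13/5.51 = 0.0418 mol/L.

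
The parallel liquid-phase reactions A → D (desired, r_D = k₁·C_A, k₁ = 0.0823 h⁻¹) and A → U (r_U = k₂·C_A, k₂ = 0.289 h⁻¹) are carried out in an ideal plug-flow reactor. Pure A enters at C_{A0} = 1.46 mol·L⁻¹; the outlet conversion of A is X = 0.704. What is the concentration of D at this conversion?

0.228 mol·L⁻¹

C_A = C_{A0}(1−X) = 0.4322 mol·L⁻¹.
Both paths are first order in A, so the instantaneous fraction to D is constant: dC_D/d(−C_A) = k₁/(k₁+k₂) = 0.2217.
C_D = 0.2217·(C_{A0}−C_A) = 0.2217×1.028 = 0.228 mol·L⁻¹.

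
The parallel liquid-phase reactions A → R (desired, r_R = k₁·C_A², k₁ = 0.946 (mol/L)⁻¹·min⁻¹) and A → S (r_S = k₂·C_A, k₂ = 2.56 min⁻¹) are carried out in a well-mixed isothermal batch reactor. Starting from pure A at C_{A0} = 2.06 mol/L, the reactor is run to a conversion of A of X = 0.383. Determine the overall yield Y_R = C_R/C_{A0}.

0.145

C_A = C_{A0}(1−X) = 1.271 mol/L.
Along a PFR/batch, dC_S/dC_A = −r_S/(r_R+r_S) = −k₂/(k₂+k₁·C_A).
Integrating from C_{A0} to C_A: C_S = (2.56/0.946)·ln[(2.56+0.946·2.06)/(2.56+0.946·1.27)] = 2.706·ln(4.509/3.762) = 0.4897 mol/L.
Then C_R = (C_{A0}−C_A) − C_S = 0.7890 − 0.4897 = 0.2993 mol/L.
Y_R = C_R/C_{A0} = 0.2993/2.06 = 0.145.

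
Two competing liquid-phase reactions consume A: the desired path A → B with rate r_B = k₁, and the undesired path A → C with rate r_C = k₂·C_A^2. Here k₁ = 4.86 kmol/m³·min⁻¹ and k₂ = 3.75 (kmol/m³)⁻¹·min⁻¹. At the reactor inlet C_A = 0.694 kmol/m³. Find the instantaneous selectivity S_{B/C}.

2.69

S_{B/C} = r_B/r_C = (k₁)/(k₂·C_A^2) = (k₁/k₂)·C_A^-2.
= (4.86) / (3.75×0.6940^2) = 4.860/1.806 = 2.69.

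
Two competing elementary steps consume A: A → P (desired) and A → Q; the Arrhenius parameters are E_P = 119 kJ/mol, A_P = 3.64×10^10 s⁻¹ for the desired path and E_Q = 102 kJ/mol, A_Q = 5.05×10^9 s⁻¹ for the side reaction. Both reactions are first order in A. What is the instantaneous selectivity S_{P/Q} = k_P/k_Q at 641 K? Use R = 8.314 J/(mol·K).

k_P/k_Q = (A_P/A_Q)·exp[−(E_P−E_Q)/(RT)] = (A_P/A_Q)·exp[(E_Q−E_P)/(RT)].
(E_Q−E_P)/(RT) = (102−119)×10³/(8.314×641) = -17000/5329 = -3.190.
k_P/k_Q = (3.64×10^10/5.05×10^9)·exp(-3.190) = 7.208 × 0.04117 = 0.297.
Since E_P > E_Q, raising the temperature improves selectivity toward P.

0.297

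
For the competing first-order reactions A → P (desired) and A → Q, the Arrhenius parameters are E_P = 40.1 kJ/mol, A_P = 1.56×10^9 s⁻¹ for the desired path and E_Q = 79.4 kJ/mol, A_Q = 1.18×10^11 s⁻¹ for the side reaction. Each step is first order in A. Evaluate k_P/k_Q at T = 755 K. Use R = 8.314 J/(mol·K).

Since both paths have the same order in A, the concentration cancels and S_{P/Q} = k_P/k_Q = (A_P/A_Q)·exp[(E_Q−E_P)/(RT)].
(E_Q−E_P)/(RT) = (79.4−40.1)×10³/(8.314×755) = 39300/6277 = 6.261.
k_P/k_Q = (1.56×10^9/1.18×10^11)·exp(6.261) = 0.01322 × 523.7 = 6.92.

6.92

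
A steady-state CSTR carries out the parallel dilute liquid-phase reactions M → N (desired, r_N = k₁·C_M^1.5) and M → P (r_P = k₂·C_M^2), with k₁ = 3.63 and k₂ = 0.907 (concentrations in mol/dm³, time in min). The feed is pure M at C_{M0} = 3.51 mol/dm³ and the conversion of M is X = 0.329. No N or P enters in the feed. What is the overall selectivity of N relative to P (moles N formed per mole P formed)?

Exit C_M = C_{M0}(1−X) = 3.51×0.671 = 2.355 mol/dm³.
A CSTR operates uniformly at the exit composition, giving r_N = 13.12 and r_P = 5.031 (each k·C_M^n at C_M = 2.355).
Overall selectivity = C_N/C_P = r_Nτ/(r_Pτ) = r_N/r_P = 2.61.

2.61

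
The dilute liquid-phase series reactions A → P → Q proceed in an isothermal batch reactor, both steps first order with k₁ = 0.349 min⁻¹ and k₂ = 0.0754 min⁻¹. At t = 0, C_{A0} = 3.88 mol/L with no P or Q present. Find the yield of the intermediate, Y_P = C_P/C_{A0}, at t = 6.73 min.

0.646

Solving the coupled first-order balances gives C_P(t) = [k₁/(k₂−k₁)]·C_{A0}·(e^(−k₁t) − e^(−k₂t)).
e^(−k₁t) = e^(−0.349×6.73) = e^(−2.349) = 0.09549; e^(−k₂t) = e^(−0.5074) = 0.6020.
C_P = 0.349×3.88/(0.0754−0.349) × (0.09549−0.6020) = (-4.949)×(-0.5065) = 2.507 mol/L.
Y_P = C_P/C_{A0} = 2.507/3.88 = 0.646.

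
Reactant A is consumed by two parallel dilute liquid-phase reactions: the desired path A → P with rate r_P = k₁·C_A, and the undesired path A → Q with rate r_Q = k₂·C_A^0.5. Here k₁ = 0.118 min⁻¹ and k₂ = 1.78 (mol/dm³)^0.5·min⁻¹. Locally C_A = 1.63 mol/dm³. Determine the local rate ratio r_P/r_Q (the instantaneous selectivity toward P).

S_{P/Q} = r_P/r_Q = (k₁·C_A)/(k₂·C_A^0.5) = (k₁/k₂)·C_A^0.5.
= (0.118×1.630) / (1.78×1.630^0.5) = 0.1923/2.273 = 0.0846.

0.0846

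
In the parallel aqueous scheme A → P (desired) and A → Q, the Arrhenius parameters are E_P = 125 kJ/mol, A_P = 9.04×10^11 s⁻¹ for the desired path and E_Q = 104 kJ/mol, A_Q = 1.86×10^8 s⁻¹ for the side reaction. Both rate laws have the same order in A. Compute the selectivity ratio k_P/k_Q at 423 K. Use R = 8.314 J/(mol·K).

With equal orders, S_{P/Q} = k_P/k_Q = (A_P/A_Q)·exp[(E_Q−E_P)/(RT)].
(E_Q−E_P)/(RT) = (104−125)×10³/(8.314×423) = -21000/3517 = -5.971.
k_P/k_Q = (9.04×10^11/1.86×10^8)·exp(-5.971) = 4860 × 0.002551 = 12.4.
Since E_P > E_Q, raising the temperature improves selectivity toward P.

12.4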